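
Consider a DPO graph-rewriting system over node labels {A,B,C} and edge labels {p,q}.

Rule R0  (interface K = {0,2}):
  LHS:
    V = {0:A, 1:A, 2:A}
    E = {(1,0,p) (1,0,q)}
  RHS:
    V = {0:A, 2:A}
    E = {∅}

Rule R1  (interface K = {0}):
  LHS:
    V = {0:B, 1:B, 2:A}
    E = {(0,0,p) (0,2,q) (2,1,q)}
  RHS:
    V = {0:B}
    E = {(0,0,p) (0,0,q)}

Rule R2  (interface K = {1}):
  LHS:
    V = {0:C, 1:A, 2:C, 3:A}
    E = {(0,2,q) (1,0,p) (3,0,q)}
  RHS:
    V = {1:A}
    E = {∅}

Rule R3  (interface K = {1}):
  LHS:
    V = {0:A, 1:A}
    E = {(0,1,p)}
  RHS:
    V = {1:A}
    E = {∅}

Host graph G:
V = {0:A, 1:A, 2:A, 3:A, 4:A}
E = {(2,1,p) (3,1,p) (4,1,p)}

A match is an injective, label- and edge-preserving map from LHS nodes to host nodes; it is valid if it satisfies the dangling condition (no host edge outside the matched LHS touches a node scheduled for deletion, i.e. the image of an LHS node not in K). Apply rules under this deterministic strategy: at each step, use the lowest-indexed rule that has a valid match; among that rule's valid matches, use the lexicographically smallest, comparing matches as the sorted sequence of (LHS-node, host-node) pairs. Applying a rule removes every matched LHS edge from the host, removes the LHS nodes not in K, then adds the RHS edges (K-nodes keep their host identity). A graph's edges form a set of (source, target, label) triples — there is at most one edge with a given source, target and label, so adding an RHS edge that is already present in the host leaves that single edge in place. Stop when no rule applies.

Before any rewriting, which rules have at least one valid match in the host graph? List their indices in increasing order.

R0: no valid match — LHS pattern not found
R1: no valid match — LHS pattern not found
R2: no valid match — LHS pattern not found
R3: 3 valid matches — {0↦2, 1↦1}, {0↦3, 1↦1}, {0↦4, 1↦1}

Answer: [R3]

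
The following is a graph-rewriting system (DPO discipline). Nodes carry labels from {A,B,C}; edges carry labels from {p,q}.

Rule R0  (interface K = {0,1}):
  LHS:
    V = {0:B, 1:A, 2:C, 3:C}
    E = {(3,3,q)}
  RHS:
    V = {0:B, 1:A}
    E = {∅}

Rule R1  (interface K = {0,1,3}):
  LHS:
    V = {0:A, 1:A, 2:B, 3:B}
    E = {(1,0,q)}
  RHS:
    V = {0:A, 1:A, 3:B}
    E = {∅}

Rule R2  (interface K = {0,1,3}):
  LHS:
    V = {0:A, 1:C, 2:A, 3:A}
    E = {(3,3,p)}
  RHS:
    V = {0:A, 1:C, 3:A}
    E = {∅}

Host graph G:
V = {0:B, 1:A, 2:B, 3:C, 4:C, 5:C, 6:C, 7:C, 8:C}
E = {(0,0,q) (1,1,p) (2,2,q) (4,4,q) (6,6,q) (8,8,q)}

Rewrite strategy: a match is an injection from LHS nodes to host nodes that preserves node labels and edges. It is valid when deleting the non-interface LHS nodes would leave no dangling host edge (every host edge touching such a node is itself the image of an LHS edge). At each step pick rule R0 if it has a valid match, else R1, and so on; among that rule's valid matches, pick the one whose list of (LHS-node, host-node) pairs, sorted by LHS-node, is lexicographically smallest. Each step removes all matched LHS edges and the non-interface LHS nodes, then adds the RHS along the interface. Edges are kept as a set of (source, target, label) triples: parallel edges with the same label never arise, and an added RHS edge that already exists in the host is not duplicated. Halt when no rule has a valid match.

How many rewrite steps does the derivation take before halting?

Answer: 3

Steps:
start.  V:9 E:6  edges: 0-q->0 1-p->1 2-q->2 4-q->4 6-q->6 8-q->8
1. fire R0 via {0↦0, 1↦1, 2↦3, 3↦4}  →  V:7 E:5  edges: 0-q->0 1-p->1 2-q->2 6-q->6 8-q->8
2. fire R0 via {0↦0, 1↦1, 2↦5, 3↦6}  →  V:5 E:4  edges: 0-q->0 1-p->1 2-q->2 8-q->8
3. fire R0 via {0↦0, 1↦1, 2↦7, 3↦8}  →  V:3 E:3  edges: 0-q->0 1-p->1 2-q->2
halt: no rule applies after step 3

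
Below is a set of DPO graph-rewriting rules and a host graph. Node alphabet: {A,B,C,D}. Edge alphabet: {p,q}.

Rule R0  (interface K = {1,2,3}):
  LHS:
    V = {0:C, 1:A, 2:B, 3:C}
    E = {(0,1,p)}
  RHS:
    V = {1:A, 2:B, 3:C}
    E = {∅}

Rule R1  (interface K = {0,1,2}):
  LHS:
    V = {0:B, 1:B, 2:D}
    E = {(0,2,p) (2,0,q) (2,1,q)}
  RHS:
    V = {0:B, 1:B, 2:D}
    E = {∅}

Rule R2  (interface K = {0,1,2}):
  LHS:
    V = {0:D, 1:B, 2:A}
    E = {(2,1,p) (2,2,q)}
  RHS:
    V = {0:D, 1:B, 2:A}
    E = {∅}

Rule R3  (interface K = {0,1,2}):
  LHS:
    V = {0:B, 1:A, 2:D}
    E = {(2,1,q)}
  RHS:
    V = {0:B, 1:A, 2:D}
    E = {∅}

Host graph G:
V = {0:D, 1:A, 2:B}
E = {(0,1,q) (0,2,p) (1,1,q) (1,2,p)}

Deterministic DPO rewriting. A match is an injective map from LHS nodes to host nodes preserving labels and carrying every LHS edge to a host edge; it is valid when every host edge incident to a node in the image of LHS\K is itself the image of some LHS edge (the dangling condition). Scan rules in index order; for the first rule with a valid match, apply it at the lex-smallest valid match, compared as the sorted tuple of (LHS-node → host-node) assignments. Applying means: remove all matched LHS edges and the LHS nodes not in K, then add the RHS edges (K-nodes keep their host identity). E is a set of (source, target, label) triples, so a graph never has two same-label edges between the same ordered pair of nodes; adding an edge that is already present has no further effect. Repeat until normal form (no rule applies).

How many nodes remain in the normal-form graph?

initial: |V|=3 |E|=4  E = 0-q->1 0-p->2 1-q->1 1-p->2
step 1: apply R2 at {0↦0, 1↦2, 2↦1}  → |V|=3 |E|=2  E = 0-q->1 0-p->2
step 2: apply R3 at {0↦2, 1↦1, 2↦0}  → |V|=3 |E|=1  E = 0-p->2
final graph: no rule applies after step 2
NF nodes: {0:D, 1:A, 2:B}

Answer: 3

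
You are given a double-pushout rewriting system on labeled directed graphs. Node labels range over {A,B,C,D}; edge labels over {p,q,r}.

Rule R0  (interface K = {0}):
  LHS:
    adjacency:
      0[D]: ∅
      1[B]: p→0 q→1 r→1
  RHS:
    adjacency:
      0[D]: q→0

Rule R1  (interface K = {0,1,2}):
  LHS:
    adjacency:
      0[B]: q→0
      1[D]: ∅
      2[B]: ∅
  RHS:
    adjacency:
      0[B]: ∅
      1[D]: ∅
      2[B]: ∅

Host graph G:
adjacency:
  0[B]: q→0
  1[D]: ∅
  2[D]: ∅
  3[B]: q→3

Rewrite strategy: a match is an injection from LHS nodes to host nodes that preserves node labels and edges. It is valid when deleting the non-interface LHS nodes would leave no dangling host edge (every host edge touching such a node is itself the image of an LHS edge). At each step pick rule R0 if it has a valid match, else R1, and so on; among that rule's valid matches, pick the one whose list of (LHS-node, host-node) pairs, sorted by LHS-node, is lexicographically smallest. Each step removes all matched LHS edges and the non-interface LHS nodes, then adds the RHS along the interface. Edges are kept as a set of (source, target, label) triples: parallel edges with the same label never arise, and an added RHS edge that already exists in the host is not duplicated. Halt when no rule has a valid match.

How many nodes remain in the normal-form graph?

initial: |V|=4 |E|=2  E = 0-q->0 3-q->3
step 1: apply R1 at {0↦0, 1↦1, 2↦3}  → |V|=4 |E|=1  E = 3-q->3
step 2: apply R1 at {0↦3, 1↦1, 2↦0}  → |V|=4 |E|=0  E = ∅
final graph: no rule applies after step 2
NF nodes: {0:B, 1:D, 2:D, 3:B}

Answer: 4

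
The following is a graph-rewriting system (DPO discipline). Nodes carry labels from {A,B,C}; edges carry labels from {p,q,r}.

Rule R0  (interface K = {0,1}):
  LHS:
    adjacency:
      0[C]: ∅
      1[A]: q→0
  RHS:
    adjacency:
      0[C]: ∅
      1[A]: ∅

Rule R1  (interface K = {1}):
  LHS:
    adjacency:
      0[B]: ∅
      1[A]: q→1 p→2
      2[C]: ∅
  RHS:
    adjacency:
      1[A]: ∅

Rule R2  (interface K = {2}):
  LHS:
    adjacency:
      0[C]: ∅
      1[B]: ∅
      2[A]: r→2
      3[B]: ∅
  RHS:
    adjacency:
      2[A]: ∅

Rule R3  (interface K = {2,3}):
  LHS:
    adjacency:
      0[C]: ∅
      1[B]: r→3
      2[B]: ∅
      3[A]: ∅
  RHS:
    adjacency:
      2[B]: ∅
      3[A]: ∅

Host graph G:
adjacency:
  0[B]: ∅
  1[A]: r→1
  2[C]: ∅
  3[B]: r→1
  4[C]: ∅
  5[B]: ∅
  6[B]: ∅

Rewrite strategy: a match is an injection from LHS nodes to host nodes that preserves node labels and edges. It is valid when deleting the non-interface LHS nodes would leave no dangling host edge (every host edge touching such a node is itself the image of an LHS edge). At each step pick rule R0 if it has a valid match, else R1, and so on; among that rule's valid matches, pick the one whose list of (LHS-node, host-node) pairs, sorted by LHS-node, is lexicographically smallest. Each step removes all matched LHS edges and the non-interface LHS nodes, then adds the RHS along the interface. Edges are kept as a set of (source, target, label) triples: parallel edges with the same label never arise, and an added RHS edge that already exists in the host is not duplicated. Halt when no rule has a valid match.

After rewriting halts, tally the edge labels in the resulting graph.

Answer: (no edges)

Rewrite trace:
initial: |V|=7 |E|=2  E = 1-r->1 3-r->1
step 1: apply R2 at {0↦2, 1↦0, 2↦1, 3↦5}  → |V|=4 |E|=1  E = 3-r->1
step 2: apply R3 at {0↦4, 1↦3, 2↦6, 3↦1}  → |V|=2 |E|=0  E = ∅
normal form: no rule applies after step 2
NF edges: []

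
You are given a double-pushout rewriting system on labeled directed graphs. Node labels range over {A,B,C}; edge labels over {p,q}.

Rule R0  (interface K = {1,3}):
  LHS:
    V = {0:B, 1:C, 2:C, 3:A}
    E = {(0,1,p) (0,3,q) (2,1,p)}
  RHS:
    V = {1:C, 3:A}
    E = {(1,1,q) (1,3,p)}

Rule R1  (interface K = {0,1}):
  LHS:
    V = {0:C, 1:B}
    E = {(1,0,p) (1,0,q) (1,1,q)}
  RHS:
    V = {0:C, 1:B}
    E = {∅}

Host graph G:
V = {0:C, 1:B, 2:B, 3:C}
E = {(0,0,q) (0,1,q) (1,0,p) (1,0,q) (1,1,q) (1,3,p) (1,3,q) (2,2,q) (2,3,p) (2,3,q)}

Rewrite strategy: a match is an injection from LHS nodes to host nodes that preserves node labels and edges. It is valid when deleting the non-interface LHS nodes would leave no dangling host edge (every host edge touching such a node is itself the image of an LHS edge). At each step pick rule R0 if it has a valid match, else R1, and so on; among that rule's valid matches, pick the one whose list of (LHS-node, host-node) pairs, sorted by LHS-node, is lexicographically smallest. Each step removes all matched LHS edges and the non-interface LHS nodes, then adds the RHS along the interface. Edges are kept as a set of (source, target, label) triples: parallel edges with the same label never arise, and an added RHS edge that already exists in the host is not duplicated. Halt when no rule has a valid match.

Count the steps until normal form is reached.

initial: |V|=4 |E|=10  E = 0-q->0 0-q->1 1-p->0 1-q->0 1-q->1 1-p->3 1-q->3 2-q->2 2-p->3 2-q->3
step 1: apply R1 at {0↦0, 1↦1}  → |V|=4 |E|=7  E = 0-q->0 0-q->1 1-p->3 1-q->3 2-q->2 2-p->3 2-q->3
step 2: apply R1 at {0↦3, 1↦2}  → |V|=4 |E|=4  E = 0-q->0 0-q->1 1-p->3 1-q->3
halt: no rule applies after step 2

Answer: 2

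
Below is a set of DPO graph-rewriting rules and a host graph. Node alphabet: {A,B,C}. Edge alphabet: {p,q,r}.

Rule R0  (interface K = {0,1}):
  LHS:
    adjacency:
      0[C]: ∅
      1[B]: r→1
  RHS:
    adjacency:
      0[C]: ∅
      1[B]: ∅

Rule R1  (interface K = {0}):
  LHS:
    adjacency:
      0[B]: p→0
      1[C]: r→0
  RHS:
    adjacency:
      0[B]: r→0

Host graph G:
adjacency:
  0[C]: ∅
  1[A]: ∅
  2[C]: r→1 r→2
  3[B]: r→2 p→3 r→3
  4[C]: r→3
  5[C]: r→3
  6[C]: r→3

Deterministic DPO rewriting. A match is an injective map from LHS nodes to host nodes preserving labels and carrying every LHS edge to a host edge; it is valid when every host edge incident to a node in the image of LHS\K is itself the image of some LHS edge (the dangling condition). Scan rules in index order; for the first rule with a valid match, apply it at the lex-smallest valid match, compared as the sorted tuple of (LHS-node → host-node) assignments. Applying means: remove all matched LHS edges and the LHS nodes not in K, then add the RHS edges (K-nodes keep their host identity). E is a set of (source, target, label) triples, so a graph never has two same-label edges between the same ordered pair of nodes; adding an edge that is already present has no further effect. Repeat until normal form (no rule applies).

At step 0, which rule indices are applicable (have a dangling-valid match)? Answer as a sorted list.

Answer: [R0,R1]

Derivation:
R0: 5 valid matches — {0↦0, 1↦3}, {0↦2, 1↦3}, {0↦4, 1↦3} (+2 more)
R1: 3 valid matches — {0↦3, 1↦4}, {0↦3, 1↦5}, {0↦3, 1↦6}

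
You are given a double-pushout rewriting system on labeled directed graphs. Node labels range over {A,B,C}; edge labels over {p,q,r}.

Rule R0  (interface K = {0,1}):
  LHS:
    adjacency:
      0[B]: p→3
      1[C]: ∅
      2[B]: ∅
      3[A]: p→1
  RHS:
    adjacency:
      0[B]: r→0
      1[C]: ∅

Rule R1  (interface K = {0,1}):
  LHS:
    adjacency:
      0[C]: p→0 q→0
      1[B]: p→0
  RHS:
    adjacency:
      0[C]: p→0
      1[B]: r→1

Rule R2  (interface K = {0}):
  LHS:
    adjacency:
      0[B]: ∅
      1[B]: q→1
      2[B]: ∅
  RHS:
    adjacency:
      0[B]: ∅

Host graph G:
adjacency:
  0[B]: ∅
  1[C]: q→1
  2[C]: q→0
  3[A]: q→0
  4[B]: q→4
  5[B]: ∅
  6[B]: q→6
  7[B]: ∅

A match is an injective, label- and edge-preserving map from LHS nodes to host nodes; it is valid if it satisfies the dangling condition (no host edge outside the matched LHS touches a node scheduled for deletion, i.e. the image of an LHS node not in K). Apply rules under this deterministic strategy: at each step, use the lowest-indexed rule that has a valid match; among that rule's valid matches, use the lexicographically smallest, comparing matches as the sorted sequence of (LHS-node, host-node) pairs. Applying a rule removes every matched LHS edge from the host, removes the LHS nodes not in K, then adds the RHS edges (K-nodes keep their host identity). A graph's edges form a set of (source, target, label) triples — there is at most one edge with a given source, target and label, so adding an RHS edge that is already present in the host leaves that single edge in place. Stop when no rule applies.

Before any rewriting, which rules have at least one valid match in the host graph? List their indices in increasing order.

R0: no valid match — LHS pattern not found
R1: no valid match — LHS pattern not found
R2: 12 valid matches — {0↦0, 1↦4, 2↦5}, {0↦0, 1↦4, 2↦7}, {0↦0, 1↦6, 2↦5} (+9 more)

Answer: [R2]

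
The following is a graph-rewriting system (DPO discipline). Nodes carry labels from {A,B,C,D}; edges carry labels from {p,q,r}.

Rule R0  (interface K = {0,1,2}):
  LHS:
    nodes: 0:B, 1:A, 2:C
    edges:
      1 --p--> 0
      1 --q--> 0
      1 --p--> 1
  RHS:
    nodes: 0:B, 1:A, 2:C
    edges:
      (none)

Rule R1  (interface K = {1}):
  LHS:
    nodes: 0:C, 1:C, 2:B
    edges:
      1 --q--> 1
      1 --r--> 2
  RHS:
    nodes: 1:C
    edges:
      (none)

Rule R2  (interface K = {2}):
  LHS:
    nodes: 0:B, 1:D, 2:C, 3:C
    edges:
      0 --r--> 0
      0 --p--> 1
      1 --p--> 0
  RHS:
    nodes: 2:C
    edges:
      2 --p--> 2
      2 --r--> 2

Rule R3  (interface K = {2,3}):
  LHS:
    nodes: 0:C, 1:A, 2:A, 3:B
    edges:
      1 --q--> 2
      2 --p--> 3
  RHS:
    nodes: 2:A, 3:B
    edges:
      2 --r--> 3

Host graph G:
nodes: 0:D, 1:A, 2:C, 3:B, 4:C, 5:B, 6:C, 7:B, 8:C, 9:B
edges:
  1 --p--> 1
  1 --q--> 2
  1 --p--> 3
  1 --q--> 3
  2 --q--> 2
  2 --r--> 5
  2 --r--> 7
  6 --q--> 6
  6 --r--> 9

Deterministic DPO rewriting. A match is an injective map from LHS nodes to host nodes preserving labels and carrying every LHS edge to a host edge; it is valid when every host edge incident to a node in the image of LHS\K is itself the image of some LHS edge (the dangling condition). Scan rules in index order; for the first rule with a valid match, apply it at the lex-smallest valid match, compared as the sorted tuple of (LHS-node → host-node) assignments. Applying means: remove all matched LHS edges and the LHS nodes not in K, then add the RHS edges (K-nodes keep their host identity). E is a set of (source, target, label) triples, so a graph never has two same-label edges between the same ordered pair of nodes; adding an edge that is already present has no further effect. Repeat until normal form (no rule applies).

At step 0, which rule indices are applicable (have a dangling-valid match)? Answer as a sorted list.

Answer: [R0,R1]

Rewrite trace:
R0: 4 valid matches — {0↦3, 1↦1, 2↦2}, {0↦3, 1↦1, 2↦4}, {0↦3, 1↦1, 2↦6} (+1 more)
R1: 6 valid matches — {0↦4, 1↦2, 2↦5}, {0↦4, 1↦2, 2↦7}, {0↦4, 1↦6, 2↦9} (+3 more)
R2: no valid match — LHS pattern not found
R3: no valid match — LHS pattern not found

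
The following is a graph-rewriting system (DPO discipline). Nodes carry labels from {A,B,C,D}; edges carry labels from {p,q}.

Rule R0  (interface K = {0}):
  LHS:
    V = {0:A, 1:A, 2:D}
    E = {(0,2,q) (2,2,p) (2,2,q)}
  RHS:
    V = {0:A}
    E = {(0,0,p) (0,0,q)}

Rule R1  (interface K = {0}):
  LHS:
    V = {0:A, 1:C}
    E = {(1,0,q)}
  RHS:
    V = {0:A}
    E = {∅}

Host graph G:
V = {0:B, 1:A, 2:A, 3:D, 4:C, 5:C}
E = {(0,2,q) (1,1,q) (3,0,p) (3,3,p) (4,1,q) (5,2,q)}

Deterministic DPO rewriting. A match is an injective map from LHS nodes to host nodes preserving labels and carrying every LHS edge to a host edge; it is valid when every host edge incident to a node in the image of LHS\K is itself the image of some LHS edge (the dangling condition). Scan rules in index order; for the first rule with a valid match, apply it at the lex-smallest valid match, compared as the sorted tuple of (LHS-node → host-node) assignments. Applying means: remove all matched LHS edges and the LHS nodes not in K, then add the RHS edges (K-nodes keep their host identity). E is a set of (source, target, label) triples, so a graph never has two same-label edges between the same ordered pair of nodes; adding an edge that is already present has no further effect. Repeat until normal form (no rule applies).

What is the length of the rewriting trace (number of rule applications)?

Answer: 2

Rewrite trace:
initial: |V|=6 |E|=6  E = 0-q->2 1-q->1 3-p->0 3-p->3 4-q->1 5-q->2
step 1: apply R1 at {0↦1, 1↦4}  → |V|=5 |E|=5  E = 0-q->2 1-q->1 3-p->0 3-p->3 5-q->2
step 2: apply R1 at {0↦2, 1↦5}  → |V|=4 |E|=4  E = 0-q->2 1-q->1 3-p->0 3-p->3
halt: no rule applies after step 2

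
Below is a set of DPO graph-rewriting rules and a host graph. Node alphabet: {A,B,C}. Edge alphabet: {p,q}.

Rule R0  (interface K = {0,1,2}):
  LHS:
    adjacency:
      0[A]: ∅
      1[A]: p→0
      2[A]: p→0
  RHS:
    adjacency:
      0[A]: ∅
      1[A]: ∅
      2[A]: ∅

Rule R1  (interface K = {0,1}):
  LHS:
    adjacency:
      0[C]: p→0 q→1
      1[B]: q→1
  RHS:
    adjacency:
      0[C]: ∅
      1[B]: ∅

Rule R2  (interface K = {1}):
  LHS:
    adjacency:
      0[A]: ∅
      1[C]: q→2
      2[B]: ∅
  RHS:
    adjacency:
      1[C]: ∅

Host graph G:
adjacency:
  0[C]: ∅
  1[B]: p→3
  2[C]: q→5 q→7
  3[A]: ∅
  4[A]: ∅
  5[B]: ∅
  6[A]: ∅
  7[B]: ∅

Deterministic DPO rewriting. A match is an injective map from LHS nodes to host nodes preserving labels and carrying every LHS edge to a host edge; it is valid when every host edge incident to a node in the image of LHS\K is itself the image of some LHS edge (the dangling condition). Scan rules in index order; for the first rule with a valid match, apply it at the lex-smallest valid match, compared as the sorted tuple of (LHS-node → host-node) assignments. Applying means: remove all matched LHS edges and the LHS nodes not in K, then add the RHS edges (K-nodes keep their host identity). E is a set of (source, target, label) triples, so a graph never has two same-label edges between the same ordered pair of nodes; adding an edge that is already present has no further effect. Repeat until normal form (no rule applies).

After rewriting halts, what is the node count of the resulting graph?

start.  V:8 E:3  edges: 1-p->3 2-q->5 2-q->7
1. fire R2 via {0↦4, 1↦2, 2↦5}  →  V:6 E:2  edges: 1-p->3 2-q->7
2. fire R2 via {0↦6, 1↦2, 2↦7}  →  V:4 E:1  edges: 1-p->3
final graph: no rule applies after step 2
NF nodes: {0:C, 1:B, 2:C, 3:A}

Answer: 4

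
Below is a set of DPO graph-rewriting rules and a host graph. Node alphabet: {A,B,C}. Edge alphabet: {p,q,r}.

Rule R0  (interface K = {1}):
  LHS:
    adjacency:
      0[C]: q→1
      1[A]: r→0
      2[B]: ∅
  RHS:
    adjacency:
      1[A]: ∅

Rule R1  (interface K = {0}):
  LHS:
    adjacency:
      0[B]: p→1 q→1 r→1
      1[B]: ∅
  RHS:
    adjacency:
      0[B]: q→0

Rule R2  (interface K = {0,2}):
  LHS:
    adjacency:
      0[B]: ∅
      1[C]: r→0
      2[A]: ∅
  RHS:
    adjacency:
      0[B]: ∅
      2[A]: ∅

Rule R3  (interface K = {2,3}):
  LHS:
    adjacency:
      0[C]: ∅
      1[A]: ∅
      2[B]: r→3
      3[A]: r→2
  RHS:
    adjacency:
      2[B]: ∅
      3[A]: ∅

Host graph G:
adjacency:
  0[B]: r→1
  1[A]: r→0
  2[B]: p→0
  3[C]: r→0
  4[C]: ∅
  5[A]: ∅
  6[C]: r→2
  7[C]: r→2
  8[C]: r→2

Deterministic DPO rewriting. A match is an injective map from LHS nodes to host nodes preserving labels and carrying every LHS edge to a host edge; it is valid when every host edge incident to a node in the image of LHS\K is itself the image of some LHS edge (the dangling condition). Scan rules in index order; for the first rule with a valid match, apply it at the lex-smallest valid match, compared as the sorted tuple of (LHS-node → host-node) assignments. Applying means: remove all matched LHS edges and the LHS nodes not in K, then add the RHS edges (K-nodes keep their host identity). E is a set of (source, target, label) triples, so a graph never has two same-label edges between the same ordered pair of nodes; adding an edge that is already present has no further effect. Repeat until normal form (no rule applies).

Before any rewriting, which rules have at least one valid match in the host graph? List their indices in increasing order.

Answer: [R2,R3]

Steps:
R0: no valid match — LHS pattern not found
R1: no valid match — LHS pattern not found
R2: 8 valid matches — {0↦0, 1↦3, 2↦1}, {0↦0, 1↦3, 2↦5}, {0↦2, 1↦6, 2↦1} (+5 more)
R3: 1 valid match — {0↦4, 1↦5, 2↦0, 3↦1}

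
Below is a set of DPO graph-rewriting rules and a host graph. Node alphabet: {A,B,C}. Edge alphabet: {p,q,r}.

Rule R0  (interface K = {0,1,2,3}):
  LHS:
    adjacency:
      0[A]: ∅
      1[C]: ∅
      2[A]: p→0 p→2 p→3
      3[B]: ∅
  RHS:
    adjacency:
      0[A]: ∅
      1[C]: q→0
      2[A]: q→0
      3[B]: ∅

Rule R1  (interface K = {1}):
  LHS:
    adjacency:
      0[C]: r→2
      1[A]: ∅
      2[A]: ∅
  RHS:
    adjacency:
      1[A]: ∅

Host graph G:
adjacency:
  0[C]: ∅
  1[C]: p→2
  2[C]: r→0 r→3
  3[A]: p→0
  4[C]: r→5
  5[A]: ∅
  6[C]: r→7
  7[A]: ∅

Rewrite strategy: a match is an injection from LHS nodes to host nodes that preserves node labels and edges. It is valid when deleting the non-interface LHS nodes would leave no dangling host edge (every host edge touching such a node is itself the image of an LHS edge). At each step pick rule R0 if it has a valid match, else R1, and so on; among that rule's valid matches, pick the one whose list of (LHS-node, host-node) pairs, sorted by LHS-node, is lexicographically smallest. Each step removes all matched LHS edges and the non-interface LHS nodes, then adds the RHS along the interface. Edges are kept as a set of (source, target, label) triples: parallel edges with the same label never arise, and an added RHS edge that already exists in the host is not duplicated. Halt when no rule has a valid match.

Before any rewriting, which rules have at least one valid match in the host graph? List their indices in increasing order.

Answer: [R1]

Rewrite trace:
R0: no valid match — LHS pattern not found
R1: 4 valid matches — {0↦4, 1↦3, 2↦5}, {0↦4, 1↦7, 2↦5}, {0↦6, 1↦3, 2↦7} (+1 more)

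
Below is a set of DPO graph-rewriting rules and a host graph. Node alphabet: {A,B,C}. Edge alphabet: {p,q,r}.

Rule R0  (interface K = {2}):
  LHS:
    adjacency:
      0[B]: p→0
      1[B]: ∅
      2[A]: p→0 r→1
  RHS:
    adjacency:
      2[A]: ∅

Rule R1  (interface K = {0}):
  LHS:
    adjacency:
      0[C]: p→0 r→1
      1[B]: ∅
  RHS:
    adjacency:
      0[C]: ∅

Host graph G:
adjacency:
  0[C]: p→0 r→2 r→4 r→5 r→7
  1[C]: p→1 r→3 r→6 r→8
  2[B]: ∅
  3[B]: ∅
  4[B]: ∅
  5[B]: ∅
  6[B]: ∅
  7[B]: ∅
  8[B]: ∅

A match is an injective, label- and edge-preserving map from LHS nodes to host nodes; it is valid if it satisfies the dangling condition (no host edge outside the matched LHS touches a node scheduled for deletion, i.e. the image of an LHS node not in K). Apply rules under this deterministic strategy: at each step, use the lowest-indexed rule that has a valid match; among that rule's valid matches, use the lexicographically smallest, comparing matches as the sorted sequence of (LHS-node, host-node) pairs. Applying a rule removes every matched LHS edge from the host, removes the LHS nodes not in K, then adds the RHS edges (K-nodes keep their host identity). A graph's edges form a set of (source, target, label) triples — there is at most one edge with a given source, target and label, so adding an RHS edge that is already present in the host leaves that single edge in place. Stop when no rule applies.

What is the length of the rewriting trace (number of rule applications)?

start.  V:9 E:9  edges: 0-p->0 0-r->2 0-r->4 0-r->5 0-r->7 1-p->1 1-r->3 1-r->6 1-r->8
1. fire R1 via {0↦0, 1↦2}  →  V:8 E:7  edges: 0-r->4 0-r->5 0-r->7 1-p->1 1-r->3 1-r->6 1-r->8
2. fire R1 via {0↦1, 1↦3}  →  V:7 E:5  edges: 0-r->4 0-r->5 0-r->7 1-r->6 1-r->8
halt: no rule applies after step 2

Answer: 2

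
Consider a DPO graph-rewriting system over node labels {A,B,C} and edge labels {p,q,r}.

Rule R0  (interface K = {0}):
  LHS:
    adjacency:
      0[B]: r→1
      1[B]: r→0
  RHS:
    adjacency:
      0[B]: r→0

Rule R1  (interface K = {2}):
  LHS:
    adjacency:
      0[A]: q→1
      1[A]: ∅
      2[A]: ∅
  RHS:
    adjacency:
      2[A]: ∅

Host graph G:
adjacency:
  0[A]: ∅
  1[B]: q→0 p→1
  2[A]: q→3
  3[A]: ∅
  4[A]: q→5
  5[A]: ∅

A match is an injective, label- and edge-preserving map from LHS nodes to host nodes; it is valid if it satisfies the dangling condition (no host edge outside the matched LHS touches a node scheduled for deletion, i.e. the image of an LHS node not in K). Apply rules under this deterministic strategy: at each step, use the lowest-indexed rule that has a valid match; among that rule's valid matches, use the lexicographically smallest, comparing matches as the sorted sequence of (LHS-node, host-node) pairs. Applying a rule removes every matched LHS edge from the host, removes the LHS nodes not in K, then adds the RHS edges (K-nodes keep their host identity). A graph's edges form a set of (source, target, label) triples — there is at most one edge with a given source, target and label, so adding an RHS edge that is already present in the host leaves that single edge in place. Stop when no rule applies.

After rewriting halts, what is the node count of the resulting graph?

start.  V:6 E:4  edges: 1-q->0 1-p->1 2-q->3 4-q->5
1. fire R1 via {0↦2, 1↦3, 2↦0}  →  V:4 E:3  edges: 1-q->0 1-p->1 4-q->5
2. fire R1 via {0↦4, 1↦5, 2↦0}  →  V:2 E:2  edges: 1-q->0 1-p->1
halt: no rule applies after step 2
NF nodes: {0:A, 1:B}

Answer: 2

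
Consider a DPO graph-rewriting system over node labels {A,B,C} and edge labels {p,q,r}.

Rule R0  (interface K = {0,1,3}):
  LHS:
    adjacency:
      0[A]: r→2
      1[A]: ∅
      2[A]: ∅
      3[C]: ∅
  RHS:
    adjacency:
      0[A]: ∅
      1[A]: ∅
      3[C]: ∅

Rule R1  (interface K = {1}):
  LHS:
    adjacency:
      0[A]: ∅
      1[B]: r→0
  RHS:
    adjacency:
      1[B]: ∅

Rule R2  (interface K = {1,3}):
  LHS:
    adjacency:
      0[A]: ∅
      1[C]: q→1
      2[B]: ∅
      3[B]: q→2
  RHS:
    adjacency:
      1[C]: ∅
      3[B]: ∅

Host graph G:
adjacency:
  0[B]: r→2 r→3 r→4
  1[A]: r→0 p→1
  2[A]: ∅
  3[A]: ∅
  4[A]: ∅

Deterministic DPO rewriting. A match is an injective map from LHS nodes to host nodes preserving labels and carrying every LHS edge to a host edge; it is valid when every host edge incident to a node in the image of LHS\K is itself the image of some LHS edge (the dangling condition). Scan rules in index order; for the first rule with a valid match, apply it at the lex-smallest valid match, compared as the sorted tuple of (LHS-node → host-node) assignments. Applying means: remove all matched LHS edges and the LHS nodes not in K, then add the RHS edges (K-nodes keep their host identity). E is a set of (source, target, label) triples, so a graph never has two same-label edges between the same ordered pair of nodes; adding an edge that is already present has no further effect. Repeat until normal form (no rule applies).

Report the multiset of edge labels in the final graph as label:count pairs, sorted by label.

[0] host  ⇒  5 nodes, 5 edges  {0-r->2 0-r->3 0-r->4 1-r->0 1-p->1}
[1] R1 @ {0↦2, 1↦0}  ⇒  4 nodes, 4 edges  {0-r->3 0-r->4 1-r->0 1-p->1}
[2] R1 @ {0↦3, 1↦0}  ⇒  3 nodes, 3 edges  {0-r->4 1-r->0 1-p->1}
[3] R1 @ {0↦4, 1↦0}  ⇒  2 nodes, 2 edges  {1-r->0 1-p->1}
final graph: no rule applies after step 3
NF edges: [(1, 0, 'r'), (1, 1, 'p')]

Answer: p:1 r:1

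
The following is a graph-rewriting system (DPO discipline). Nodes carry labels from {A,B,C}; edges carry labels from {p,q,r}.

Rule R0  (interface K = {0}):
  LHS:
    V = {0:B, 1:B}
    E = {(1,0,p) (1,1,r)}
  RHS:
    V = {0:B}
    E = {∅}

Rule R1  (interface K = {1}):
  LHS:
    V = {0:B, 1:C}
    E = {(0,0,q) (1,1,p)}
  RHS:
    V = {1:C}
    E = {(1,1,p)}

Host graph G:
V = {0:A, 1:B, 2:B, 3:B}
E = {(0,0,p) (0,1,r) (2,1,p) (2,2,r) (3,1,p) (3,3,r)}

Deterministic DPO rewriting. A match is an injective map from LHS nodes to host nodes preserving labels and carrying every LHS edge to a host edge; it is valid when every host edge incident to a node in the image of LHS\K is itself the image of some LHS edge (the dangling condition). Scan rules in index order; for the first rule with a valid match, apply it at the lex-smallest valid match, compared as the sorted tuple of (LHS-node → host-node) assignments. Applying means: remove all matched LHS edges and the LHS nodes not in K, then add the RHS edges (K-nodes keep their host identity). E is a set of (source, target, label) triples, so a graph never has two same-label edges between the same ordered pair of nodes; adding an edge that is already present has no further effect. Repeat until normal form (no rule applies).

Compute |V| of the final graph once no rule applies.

start.  V:4 E:6  edges: 0-p->0 0-r->1 2-p->1 2-r->2 3-p->1 3-r->3
1. fire R0 via {0↦1, 1↦2}  →  V:3 E:4  edges: 0-p->0 0-r->1 3-p->1 3-r->3
2. fire R0 via {0↦1, 1↦3}  →  V:2 E:2  edges: 0-p->0 0-r->1
halt: no rule applies after step 2
NF nodes: {0:A, 1:B}

Answer: 2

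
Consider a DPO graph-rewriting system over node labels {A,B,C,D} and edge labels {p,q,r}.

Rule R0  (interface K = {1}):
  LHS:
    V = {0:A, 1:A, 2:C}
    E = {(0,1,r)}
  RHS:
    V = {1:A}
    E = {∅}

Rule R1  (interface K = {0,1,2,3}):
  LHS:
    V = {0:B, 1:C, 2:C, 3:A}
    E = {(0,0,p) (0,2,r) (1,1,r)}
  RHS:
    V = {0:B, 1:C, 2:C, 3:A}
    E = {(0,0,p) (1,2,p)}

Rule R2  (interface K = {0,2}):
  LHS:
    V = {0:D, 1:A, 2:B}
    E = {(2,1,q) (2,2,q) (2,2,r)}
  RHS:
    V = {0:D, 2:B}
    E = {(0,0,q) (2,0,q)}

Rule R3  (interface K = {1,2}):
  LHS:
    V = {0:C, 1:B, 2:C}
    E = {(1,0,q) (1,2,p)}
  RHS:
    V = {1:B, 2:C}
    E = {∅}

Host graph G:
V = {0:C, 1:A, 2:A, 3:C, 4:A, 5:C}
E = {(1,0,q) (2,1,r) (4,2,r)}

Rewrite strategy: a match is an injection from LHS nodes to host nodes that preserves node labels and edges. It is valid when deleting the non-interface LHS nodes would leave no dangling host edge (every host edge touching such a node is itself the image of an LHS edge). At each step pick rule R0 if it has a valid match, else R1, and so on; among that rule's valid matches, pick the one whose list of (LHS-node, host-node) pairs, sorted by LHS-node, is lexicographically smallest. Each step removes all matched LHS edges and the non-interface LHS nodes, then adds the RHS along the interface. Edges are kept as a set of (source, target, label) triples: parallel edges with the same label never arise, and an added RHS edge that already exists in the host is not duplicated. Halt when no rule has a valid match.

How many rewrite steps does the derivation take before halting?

start.  V:6 E:3  edges: 1-q->0 2-r->1 4-r->2
1. fire R0 via {0↦4, 1↦2, 2↦3}  →  V:4 E:2  edges: 1-q->0 2-r->1
2. fire R0 via {0↦2, 1↦1, 2↦5}  →  V:2 E:1  edges: 1-q->0
halt: no rule applies after step 2

Answer: 2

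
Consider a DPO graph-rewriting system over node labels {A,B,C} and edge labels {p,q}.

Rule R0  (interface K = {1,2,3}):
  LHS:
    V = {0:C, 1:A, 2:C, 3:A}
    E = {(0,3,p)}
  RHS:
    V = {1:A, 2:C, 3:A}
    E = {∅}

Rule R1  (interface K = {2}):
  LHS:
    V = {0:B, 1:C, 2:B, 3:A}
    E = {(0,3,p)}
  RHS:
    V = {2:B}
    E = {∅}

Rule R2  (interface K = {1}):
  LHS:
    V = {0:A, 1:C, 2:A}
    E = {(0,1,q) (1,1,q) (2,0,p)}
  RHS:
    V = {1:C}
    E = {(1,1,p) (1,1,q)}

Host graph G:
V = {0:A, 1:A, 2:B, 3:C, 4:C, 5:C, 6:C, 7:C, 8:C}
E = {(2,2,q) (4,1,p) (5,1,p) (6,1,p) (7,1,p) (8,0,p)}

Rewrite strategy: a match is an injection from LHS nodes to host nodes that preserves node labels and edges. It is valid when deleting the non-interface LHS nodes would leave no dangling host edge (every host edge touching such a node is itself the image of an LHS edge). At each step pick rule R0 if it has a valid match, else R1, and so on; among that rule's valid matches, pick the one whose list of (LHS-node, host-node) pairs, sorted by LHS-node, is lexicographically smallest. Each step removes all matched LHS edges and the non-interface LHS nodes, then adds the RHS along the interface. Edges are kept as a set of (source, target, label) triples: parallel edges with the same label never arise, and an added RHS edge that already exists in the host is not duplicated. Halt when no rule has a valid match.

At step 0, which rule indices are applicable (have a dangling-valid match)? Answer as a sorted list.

R0: 25 valid matches — {0↦4, 1↦0, 2↦3, 3↦1}, {0↦4, 1↦0, 2↦5, 3↦1}, {0↦4, 1↦0, 2↦6, 3↦1} (+22 more)
R1: no valid match — LHS pattern not found
R2: no valid match — LHS pattern not found

Answer: [R0]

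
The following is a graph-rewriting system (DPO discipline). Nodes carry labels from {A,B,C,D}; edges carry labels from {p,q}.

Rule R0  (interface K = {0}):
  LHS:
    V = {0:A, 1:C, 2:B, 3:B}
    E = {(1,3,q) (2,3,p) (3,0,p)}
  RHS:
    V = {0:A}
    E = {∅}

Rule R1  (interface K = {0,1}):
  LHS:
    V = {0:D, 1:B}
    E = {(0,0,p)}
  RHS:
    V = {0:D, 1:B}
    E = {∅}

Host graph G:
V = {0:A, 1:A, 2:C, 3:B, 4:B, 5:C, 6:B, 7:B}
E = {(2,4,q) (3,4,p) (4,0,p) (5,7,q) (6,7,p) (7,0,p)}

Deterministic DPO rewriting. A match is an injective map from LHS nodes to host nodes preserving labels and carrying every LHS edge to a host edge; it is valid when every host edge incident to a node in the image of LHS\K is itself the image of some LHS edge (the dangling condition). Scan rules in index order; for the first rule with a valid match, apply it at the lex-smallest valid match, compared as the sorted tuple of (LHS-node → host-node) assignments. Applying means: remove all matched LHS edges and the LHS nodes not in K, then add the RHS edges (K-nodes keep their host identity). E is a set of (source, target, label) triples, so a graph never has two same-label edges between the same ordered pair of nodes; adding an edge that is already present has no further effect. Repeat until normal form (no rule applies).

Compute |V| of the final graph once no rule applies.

[0] host  ⇒  8 nodes, 6 edges  {2-q->4 3-p->4 4-p->0 5-q->7 6-p->7 7-p->0}
[1] R0 @ {0↦0, 1↦2, 2↦3, 3↦4}  ⇒  5 nodes, 3 edges  {5-q->7 6-p->7 7-p->0}
[2] R0 @ {0↦0, 1↦5, 2↦6, 3↦7}  ⇒  2 nodes, 0 edges  {∅}
normal form: no rule applies after step 2
NF nodes: {0:A, 1:A}

Answer: 2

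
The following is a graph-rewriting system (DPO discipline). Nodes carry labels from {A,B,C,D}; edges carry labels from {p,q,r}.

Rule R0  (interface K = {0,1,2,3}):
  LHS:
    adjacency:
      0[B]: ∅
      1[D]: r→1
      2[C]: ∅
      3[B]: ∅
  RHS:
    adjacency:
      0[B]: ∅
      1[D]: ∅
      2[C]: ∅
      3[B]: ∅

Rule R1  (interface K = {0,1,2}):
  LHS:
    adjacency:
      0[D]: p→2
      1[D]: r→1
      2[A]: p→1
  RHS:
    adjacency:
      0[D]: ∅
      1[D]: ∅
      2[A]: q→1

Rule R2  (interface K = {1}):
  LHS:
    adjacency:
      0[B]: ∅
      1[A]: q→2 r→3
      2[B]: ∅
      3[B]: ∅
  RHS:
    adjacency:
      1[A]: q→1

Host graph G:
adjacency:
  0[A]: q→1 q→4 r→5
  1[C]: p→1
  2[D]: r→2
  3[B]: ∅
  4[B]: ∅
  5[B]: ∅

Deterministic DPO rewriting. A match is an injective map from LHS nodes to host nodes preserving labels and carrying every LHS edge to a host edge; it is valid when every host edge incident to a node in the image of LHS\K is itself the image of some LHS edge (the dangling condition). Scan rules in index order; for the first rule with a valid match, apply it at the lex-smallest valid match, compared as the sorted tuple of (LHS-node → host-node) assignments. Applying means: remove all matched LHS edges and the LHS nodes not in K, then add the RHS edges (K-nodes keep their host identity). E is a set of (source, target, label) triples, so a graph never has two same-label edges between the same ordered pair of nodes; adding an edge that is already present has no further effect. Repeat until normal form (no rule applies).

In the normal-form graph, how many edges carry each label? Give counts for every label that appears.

Answer: p:1 q:2

Steps:
[0] host  ⇒  6 nodes, 5 edges  {0-q->1 0-q->4 0-r->5 1-p->1 2-r->2}
[1] R0 @ {0↦3, 1↦2, 2↦1, 3↦4}  ⇒  6 nodes, 4 edges  {0-q->1 0-q->4 0-r->5 1-p->1}
[2] R2 @ {0↦3, 1↦0, 2↦4, 3↦5}  ⇒  3 nodes, 3 edges  {0-q->0 0-q->1 1-p->1}
final graph: no rule applies after step 2
NF edges: [(0, 0, 'q'), (0, 1, 'q'), (1, 1, 'p')]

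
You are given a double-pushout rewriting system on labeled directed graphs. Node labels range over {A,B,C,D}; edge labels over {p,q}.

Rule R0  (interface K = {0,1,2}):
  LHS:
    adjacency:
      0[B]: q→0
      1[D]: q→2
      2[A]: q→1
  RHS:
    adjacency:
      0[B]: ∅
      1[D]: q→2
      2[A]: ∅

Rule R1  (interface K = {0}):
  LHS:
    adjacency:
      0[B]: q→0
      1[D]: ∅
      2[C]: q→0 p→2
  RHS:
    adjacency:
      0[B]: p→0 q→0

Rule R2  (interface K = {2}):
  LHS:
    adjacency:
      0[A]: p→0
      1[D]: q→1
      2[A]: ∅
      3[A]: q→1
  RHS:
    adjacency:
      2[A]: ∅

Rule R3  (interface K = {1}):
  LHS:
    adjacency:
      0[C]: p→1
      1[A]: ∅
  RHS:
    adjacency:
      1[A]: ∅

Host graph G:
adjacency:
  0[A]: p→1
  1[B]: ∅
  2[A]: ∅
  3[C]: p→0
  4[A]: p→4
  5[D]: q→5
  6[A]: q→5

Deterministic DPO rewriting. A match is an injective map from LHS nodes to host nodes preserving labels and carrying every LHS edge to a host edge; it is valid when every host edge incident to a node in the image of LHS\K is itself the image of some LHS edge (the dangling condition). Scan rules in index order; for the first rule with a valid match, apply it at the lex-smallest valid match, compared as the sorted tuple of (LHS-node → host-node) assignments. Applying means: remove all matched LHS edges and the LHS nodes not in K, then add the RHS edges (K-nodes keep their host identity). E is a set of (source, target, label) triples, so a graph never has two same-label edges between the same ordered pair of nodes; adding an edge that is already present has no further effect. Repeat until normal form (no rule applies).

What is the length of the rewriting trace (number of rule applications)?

start.  V:7 E:5  edges: 0-p->1 3-p->0 4-p->4 5-q->5 6-q->5
1. fire R2 via {0↦4, 1↦5, 2↦0, 3↦6}  →  V:4 E:2  edges: 0-p->1 3-p->0
2. fire R3 via {0↦3, 1↦0}  →  V:3 E:1  edges: 0-p->1
final graph: no rule applies after step 2

Answer: 2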